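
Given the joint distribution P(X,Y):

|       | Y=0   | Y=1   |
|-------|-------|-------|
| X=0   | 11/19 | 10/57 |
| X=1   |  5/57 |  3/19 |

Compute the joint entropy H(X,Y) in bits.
1.6255 bits

H(X,Y) = -Σ_{x,y} P(x,y) log₂ P(x,y). Per-cell terms -P(x,y)·log₂P(x,y):
  X=0: 0.4565, 0.4405
  X=1: 0.3080, 0.4205
Sum of the 4 terms: H(X,Y) = 1.6255 bits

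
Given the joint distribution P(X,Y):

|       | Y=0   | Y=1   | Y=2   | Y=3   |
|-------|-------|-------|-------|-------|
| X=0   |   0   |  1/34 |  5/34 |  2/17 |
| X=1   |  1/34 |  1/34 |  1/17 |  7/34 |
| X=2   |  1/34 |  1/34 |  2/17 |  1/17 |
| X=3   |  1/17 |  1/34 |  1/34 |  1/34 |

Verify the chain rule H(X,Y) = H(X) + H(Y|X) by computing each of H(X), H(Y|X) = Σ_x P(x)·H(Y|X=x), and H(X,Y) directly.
H(X) = 1.9439 bits, H(Y|X) = 1.5771 bits, H(X,Y) = 3.5210 bits

Marginal of X (row sums):
  P(X=0) = 0 + 1/34 + 5/34 + 2/17 = 5/17
  P(X=1) = 1/34 + 1/34 + 1/17 + 7/34 = 11/34
  P(X=2) = 1/34 + 1/34 + 2/17 + 1/17 = 4/17
  P(X=3) = 1/17 + 1/34 + 1/34 + 1/34 = 5/34
H(X) = -[(5/17)·log₂(5/17) + (11/34)·log₂(11/34) + (4/17)·log₂(4/17) + (5/34)·log₂(5/34)]
  = 0.519275 + 0.526716 + 0.491168 + 0.406696 = 1.9439 bits

H(Y|X) = Σ_x P(x)·H(Y|X=x):
  X=0: P(X=0) = 5/17, P(Y|X=0) = (0, 1/10, 1/2, 2/5) → H(Y|X=0) = 1.360964
  X=1: P(X=1) = 11/34, P(Y|X=1) = (1/11, 1/11, 2/11, 7/11) → H(Y|X=1) = 1.491115
  X=2: P(X=2) = 4/17, P(Y|X=2) = (1/8, 1/8, 1/2, 1/4) → H(Y|X=2) = 1.750000
  X=3: P(X=3) = 5/34, P(Y|X=3) = (2/5, 1/5, 1/5, 1/5) → H(Y|X=3) = 1.921928
H(Y|X) = (5/17)·1.360964 + (11/34)·1.491115 + (4/17)·1.750000 + (5/34)·1.921928 = 1.5771 bits

H(X,Y) = -Σ_{x,y} P(x,y) log₂ P(x,y). Per-cell terms -P(x,y)·log₂P(x,y):
  X=0: 0.000000, 0.149631, 0.406696, 0.363231
  X=1: 0.149631, 0.149631, 0.240439, 0.469434
  X=2: 0.149631, 0.149631, 0.363231, 0.240439
  X=3: 0.240439, 0.149631, 0.149631, 0.149631
  (cells with P = 0 contribute 0)
Sum of the 16 terms: H(X,Y) = 3.5210 bits

Chain rule check:
  H(X) + H(Y|X) = 1.9439 + 1.5771 = 3.5210 bits
  H(X,Y) = 3.5210 bits
✓ Chain rule verified.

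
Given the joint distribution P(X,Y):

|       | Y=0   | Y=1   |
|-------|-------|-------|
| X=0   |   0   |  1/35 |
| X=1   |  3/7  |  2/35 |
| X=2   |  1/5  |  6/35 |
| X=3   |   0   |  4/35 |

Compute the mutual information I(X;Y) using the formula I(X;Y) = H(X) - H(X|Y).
0.3281 bits

I(X;Y) = H(X) - H(X|Y)

Marginal of X (row sums):
  P(X=0) = 0 + 1/35 = 1/35
  P(X=1) = 3/7 + 2/35 = 17/35
  P(X=2) = 1/5 + 6/35 = 13/35
  P(X=3) = 0 + 4/35 = 4/35
H(X) = -[(1/35)·log₂(1/35) + (17/35)·log₂(17/35) + (13/35)·log₂(13/35) + (4/35)·log₂(4/35)]
  = 0.1466 + 0.5060 + 0.5307 + 0.3576 = 1.5409 bits

Marginal of Y (column sums):
  P(Y=0) = 0 + 3/7 + 1/5 + 0 = 22/35
  P(Y=1) = 1/35 + 2/35 + 6/35 + 4/35 = 13/35
H(X|Y) = Σ_y P(y)·H(X|Y=y):
  Y=0: P(Y=0) = 22/35, P(X|Y=0) = (0, 15/22, 7/22, 0) → H(X|Y=0) = 0.9024
  Y=1: P(Y=1) = 13/35, P(X|Y=1) = (1/13, 2/13, 6/13, 4/13) → H(X|Y=1) = 1.7381
H(X|Y) = (22/35)·0.9024 + (13/35)·1.7381 = 1.2128 bits

I(X;Y) = H(X) - H(X|Y) = 1.5409 - 1.2128 = 0.3281 bits

Cross-check via I(X;Y) = H(X) + H(Y) - H(X,Y): computing H(Y) from the column sums and H(X,Y) from the 8 cells in the same way gives H(Y) = 0.9518 bits and H(X,Y) = 2.1646 bits, so
I(X;Y) = 1.5409 + 0.9518 - 2.1646 = 0.3281 bits ✓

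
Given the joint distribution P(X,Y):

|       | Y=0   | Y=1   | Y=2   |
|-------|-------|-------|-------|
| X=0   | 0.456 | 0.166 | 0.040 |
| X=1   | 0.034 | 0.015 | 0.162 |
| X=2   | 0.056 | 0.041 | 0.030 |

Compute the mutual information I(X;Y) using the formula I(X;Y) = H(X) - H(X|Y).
0.3053 bits

I(X;Y) = H(X) - H(X|Y)

Marginal of X (row sums):
  P(X=0) = 0.456 + 0.166 + 0.040 = 0.662
  P(X=1) = 0.034 + 0.015 + 0.162 = 0.211
  P(X=2) = 0.056 + 0.041 + 0.030 = 0.127
H(X) = -[0.662·log₂(0.662) + 0.211·log₂(0.211) + 0.127·log₂(0.127)]
  = 0.3940 + 0.4736 + 0.3781 = 1.2457 bits

Marginal of Y (column sums):
  P(Y=0) = 0.456 + 0.034 + 0.056 = 0.546
  P(Y=1) = 0.166 + 0.015 + 0.041 = 0.222
  P(Y=2) = 0.040 + 0.162 + 0.030 = 0.232
H(X|Y) = Σ_y P(y)·H(X|Y=y):
  Y=0: P(Y=0) = 0.546, P(X|Y=0) = (76/91, 17/273, 4/39) → H(X|Y=0) = 0.8034
  Y=1: P(Y=1) = 0.222, P(X|Y=1) = (83/111, 5/74, 41/222) → H(X|Y=1) = 1.0263
  Y=2: P(Y=2) = 0.232, P(X|Y=2) = (5/29, 81/116, 15/116) → H(X|Y=2) = 1.1807
H(X|Y) = 0.546·0.8034 + 0.222·1.0263 + 0.232·1.1807 = 0.9404 bits

I(X;Y) = H(X) - H(X|Y) = 1.2457 - 0.9404 = 0.3053 bits

Cross-check via I(X;Y) = H(X) + H(Y) - H(X,Y): computing H(Y) from the column sums and H(X,Y) from the 9 cells in the same way gives H(Y) = 1.4477 bits and H(X,Y) = 2.3881 bits, so
I(X;Y) = 1.2457 + 1.4477 - 2.3881 = 0.3053 bits ✓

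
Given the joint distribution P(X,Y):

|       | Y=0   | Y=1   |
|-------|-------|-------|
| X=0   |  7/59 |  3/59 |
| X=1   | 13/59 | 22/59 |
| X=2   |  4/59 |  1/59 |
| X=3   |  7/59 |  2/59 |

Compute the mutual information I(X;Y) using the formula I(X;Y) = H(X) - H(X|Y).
0.1064 bits

I(X;Y) = H(X) - H(X|Y)

Marginal of X (row sums):
  P(X=0) = 7/59 + 3/59 = 10/59
  P(X=1) = 13/59 + 22/59 = 35/59
  P(X=2) = 4/59 + 1/59 = 5/59
  P(X=3) = 7/59 + 2/59 = 9/59
H(X) = -[(10/59)·log₂(10/59) + (35/59)·log₂(35/59) + (5/59)·log₂(5/59) + (9/59)·log₂(9/59)]
  = 0.4340 + 0.4469 + 0.3018 + 0.4138 = 1.5965 bits

Marginal of Y (column sums):
  P(Y=0) = 7/59 + 13/59 + 4/59 + 7/59 = 31/59
  P(Y=1) = 3/59 + 22/59 + 1/59 + 2/59 = 28/59
H(X|Y) = Σ_y P(y)·H(X|Y=y):
  Y=0: P(Y=0) = 31/59, P(X|Y=0) = (7/31, 13/31, 4/31, 7/31) → H(X|Y=0) = 1.8765
  Y=1: P(Y=1) = 28/59, P(X|Y=1) = (3/28, 11/14, 1/28, 1/14) → H(X|Y=1) = 1.0623
H(X|Y) = (31/59)·1.8765 + (28/59)·1.0623 = 1.4901 bits

I(X;Y) = H(X) - H(X|Y) = 1.5965 - 1.4901 = 0.1064 bits

Cross-check via I(X;Y) = H(X) + H(Y) - H(X,Y): computing H(Y) from the column sums and H(X,Y) from the 8 cells in the same way gives H(Y) = 0.9981 bits and H(X,Y) = 2.4882 bits, so
I(X;Y) = 1.5965 + 0.9981 - 2.4882 = 0.1064 bits ✓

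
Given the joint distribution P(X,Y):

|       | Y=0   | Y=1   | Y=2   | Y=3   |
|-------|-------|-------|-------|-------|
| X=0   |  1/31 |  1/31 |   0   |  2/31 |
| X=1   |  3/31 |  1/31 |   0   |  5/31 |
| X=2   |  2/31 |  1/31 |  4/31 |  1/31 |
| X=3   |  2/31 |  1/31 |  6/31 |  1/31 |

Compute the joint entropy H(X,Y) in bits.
3.4744 bits

H(X,Y) = -Σ_{x,y} P(x,y) log₂ P(x,y). Per-cell terms -P(x,y)·log₂P(x,y):
  X=0: 0.1598, 0.1598, 0.0000, 0.2551
  X=1: 0.3261, 0.1598, 0.0000, 0.4246
  X=2: 0.2551, 0.1598, 0.3812, 0.1598
  X=3: 0.2551, 0.1598, 0.4586, 0.1598
  (cells with P = 0 contribute 0)
Sum of the 16 terms: H(X,Y) = 3.4744 bits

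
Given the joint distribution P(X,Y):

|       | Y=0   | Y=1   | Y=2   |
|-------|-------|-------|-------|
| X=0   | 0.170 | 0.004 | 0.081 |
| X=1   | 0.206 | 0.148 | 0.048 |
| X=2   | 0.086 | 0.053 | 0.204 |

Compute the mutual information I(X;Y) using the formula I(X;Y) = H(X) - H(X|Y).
0.2276 bits

I(X;Y) = H(X) - H(X|Y)

Marginal of X (row sums):
  P(X=0) = 0.170 + 0.004 + 0.081 = 0.255
  P(X=1) = 0.206 + 0.148 + 0.048 = 0.402
  P(X=2) = 0.086 + 0.053 + 0.204 = 0.343
H(X) = -[0.255·log₂(0.255) + 0.402·log₂(0.402) + 0.343·log₂(0.343)]
  = 0.50271 + 0.52852 + 0.52950 = 1.56073 bits

Marginal of Y (column sums):
  P(Y=0) = 0.170 + 0.206 + 0.086 = 0.462
  P(Y=1) = 0.004 + 0.148 + 0.053 = 0.205
  P(Y=2) = 0.081 + 0.048 + 0.204 = 0.333
H(X|Y) = Σ_y P(y)·H(X|Y=y):
  Y=0: P(Y=0) = 0.462, P(X|Y=0) = (85/231, 103/231, 43/231) → H(X|Y=0) = 1.50180
  Y=1: P(Y=1) = 0.205, P(X|Y=1) = (4/205, 148/205, 53/205) → H(X|Y=1) = 0.95471
  Y=2: P(Y=2) = 0.333, P(X|Y=2) = (9/37, 16/111, 68/111) → H(X|Y=2) = 1.33199
H(X|Y) = 0.462·1.50180 + 0.205·0.95471 + 0.333·1.33199 = 1.33310 bits

I(X;Y) = H(X) - H(X|Y) = 1.56073 - 1.33310 = 0.2276 bits

Cross-check via I(X;Y) = H(X) + H(Y) - H(X,Y): computing H(Y) from the column sums and H(X,Y) from the 9 cells in the same way gives H(Y) = 1.51165 bits and H(X,Y) = 2.84475 bits, so
I(X;Y) = 1.56073 + 1.51165 - 2.84475 = 0.2276 bits ✓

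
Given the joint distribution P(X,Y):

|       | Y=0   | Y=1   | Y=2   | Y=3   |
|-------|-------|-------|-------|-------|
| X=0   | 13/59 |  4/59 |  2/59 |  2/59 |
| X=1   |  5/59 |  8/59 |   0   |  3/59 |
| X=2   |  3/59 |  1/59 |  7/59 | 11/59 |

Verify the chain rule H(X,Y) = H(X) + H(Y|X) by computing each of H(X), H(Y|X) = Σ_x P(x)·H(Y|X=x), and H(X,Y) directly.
H(X) = 1.5717 bits, H(Y|X) = 1.5494 bits, H(X,Y) = 3.1211 bits

Marginal of X (row sums):
  P(X=0) = 13/59 + 4/59 + 2/59 + 2/59 = 21/59
  P(X=1) = 5/59 + 8/59 + 0 + 3/59 = 16/59
  P(X=2) = 3/59 + 1/59 + 7/59 + 11/59 = 22/59
H(X) = -[(21/59)·log₂(21/59) + (16/59)·log₂(16/59) + (22/59)·log₂(22/59)]
  = 0.5305 + 0.5105 + 0.5307 = 1.5717 bits

H(Y|X) = Σ_x P(x)·H(Y|X=x):
  X=0: P(X=0) = 21/59, P(Y|X=0) = (13/21, 4/21, 2/21, 2/21) → H(Y|X=0) = 1.5301
  X=1: P(X=1) = 16/59, P(Y|X=1) = (5/16, 1/2, 0, 3/16) → H(Y|X=1) = 1.4772
  X=2: P(X=2) = 22/59, P(Y|X=2) = (3/22, 1/22, 7/22, 1/2) → H(Y|X=2) = 1.6203
H(Y|X) = (21/59)·1.5301 + (16/59)·1.4772 + (22/59)·1.6203 = 1.5494 bits

H(X,Y) = -Σ_{x,y} P(x,y) log₂ P(x,y). Per-cell terms -P(x,y)·log₂P(x,y):
  X=0: 0.4808, 0.2632, 0.1655, 0.1655
  X=1: 0.3018, 0.3909, 0.0000, 0.2185
  X=2: 0.2185, 0.0997, 0.3649, 0.4518
  (cells with P = 0 contribute 0)
Sum of the 12 terms: H(X,Y) = 3.1211 bits

Chain rule check:
  H(X) + H(Y|X) = 1.5717 + 1.5494 = 3.1211 bits
  H(X,Y) = 3.1211 bits
✓ Chain rule verified.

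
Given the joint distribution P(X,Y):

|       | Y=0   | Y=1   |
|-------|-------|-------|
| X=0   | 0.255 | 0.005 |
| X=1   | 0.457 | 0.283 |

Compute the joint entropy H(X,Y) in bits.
1.5726 bits

H(X,Y) = -Σ_{x,y} P(x,y) log₂ P(x,y). Per-cell terms -P(x,y)·log₂P(x,y):
  X=0: 0.5027, 0.0382
  X=1: 0.5163, 0.5154
Sum of the 4 terms: H(X,Y) = 1.5726 bits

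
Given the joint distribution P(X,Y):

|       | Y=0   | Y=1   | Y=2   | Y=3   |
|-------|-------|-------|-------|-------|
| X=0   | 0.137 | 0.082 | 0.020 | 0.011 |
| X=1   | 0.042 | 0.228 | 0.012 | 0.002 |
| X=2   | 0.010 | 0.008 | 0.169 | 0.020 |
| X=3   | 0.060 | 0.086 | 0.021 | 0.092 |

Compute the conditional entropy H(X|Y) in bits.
1.4115 bits

H(X|Y) = H(X,Y) - H(Y)

H(X,Y) = -Σ_{x,y} P(x,y) log₂ P(x,y). Per-cell terms -P(x,y)·log₂P(x,y):
  X=0: 0.392882, 0.295875, 0.112877, 0.071570
  X=1: 0.192086, 0.486300, 0.076570, 0.017932
  X=2: 0.066439, 0.055726, 0.433469, 0.112877
  X=3: 0.243534, 0.304399, 0.117043, 0.316684
Sum of the 16 terms: H(X,Y) = 3.29626 bits

Marginal of Y (column sums):
  P(Y=0) = 0.137 + 0.042 + 0.010 + 0.060 = 0.249
  P(Y=1) = 0.082 + 0.228 + 0.008 + 0.086 = 0.404
  P(Y=2) = 0.020 + 0.012 + 0.169 + 0.021 = 0.222
  P(Y=3) = 0.011 + 0.002 + 0.020 + 0.092 = 0.125
H(Y) = -[0.249·log₂(0.249) + 0.404·log₂(0.404) + 0.222·log₂(0.222) + 0.125·log₂(0.125)]
  = 0.499440 + 0.528259 + 0.482044 + 0.375000 = 1.88474 bits

H(X|Y) = H(X,Y) - H(Y) = 3.29626 - 1.88474 = 1.4115 bits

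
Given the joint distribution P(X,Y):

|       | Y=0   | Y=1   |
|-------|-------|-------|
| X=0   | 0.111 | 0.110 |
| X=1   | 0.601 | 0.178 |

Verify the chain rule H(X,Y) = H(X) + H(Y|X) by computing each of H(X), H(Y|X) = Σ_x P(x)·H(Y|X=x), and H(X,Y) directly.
H(X) = 0.7620 bits, H(Y|X) = 0.8250 bits, H(X,Y) = 1.5870 bits

Marginal of X (row sums):
  P(X=0) = 0.111 + 0.110 = 0.221
  P(X=1) = 0.601 + 0.178 = 0.779
H(X) = -[0.221·log₂(0.221) + 0.779·log₂(0.779)]
  = 0.4813 + 0.2807 = 0.7620 bits

H(Y|X) = Σ_x P(x)·H(Y|X=x):
  X=0: P(X=0) = 0.221, P(Y|X=0) = (111/221, 110/221) → H(Y|X=0) = 1.0000
  X=1: P(X=1) = 0.779, P(Y|X=1) = (601/779, 178/779) → H(Y|X=1) = 0.7754
H(Y|X) = 0.221·1.0000 + 0.779·0.7754 = 0.8250 bits

H(X,Y) = -Σ_{x,y} P(x,y) log₂ P(x,y). Per-cell terms -P(x,y)·log₂P(x,y):
  X=0: 0.3520, 0.3503
  X=1: 0.4415, 0.4432
Sum of the 4 terms: H(X,Y) = 1.5870 bits

Chain rule check:
  H(X) + H(Y|X) = 0.7620 + 0.8250 = 1.5870 bits
  H(X,Y) = 1.5870 bits
✓ Chain rule verified.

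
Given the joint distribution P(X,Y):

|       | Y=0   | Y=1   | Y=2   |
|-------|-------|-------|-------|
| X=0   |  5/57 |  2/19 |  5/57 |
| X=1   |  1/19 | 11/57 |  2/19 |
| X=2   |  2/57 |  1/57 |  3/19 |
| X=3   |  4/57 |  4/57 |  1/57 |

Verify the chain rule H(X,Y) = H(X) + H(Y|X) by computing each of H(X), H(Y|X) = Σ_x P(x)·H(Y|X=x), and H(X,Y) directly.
H(X) = 1.9384 bits, H(Y|X) = 1.3756 bits, H(X,Y) = 3.3140 bits

Marginal of X (row sums):
  P(X=0) = 5/57 + 2/19 + 5/57 = 16/57
  P(X=1) = 1/19 + 11/57 + 2/19 = 20/57
  P(X=2) = 2/57 + 1/57 + 3/19 = 4/19
  P(X=3) = 4/57 + 4/57 + 1/57 = 3/19
H(X) = -[(16/57)·log₂(16/57) + (20/57)·log₂(20/57) + (4/19)·log₂(4/19) + (3/19)·log₂(3/19)]
  = 0.51450 + 0.53016 + 0.47325 + 0.42047 = 1.9384 bits

H(Y|X) = Σ_x P(x)·H(Y|X=x):
  X=0: P(X=0) = 16/57, P(Y|X=0) = (5/16, 3/8, 5/16) → H(Y|X=0) = 1.57943
  X=1: P(X=1) = 20/57, P(Y|X=1) = (3/20, 11/20, 3/10) → H(Y|X=1) = 1.40601
  X=2: P(X=2) = 4/19, P(Y|X=2) = (1/6, 1/12, 3/4) → H(Y|X=2) = 1.04085
  X=3: P(X=3) = 3/19, P(Y|X=3) = (4/9, 4/9, 1/9) → H(Y|X=3) = 1.39215
H(Y|X) = (16/57)·1.57943 + (20/57)·1.40601 + (4/19)·1.04085 + (3/19)·1.39215 = 1.3756 bits

H(X,Y) = -Σ_{x,y} P(x,y) log₂ P(x,y). Per-cell terms -P(x,y)·log₂P(x,y):
  X=0: 0.30798, 0.34189, 0.30798
  X=1: 0.22358, 0.45804, 0.34189
  X=2: 0.16958, 0.10233, 0.42047
  X=3: 0.26897, 0.26897, 0.10233
Sum of the 12 terms: H(X,Y) = 3.3140 bits

Chain rule check:
  H(X) + H(Y|X) = 1.9384 + 1.3756 = 3.3140 bits
  H(X,Y) = 3.3140 bits
✓ Chain rule verified.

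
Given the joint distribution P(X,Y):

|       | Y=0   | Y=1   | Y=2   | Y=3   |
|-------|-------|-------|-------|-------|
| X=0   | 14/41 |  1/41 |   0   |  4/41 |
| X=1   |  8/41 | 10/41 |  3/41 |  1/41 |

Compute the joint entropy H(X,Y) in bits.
2.3508 bits

H(X,Y) = -Σ_{x,y} P(x,y) log₂ P(x,y). Per-cell terms -P(x,y)·log₂P(x,y):
  X=0: 0.5293, 0.1307, 0.0000, 0.3276
  X=1: 0.4600, 0.4965, 0.2760, 0.1307
  (cells with P = 0 contribute 0)
Sum of the 8 terms: H(X,Y) = 2.3508 bits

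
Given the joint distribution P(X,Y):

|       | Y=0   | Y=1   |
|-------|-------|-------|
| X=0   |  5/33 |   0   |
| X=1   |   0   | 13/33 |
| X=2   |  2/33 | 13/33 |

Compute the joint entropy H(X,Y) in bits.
1.7165 bits

H(X,Y) = -Σ_{x,y} P(x,y) log₂ P(x,y). Per-cell terms -P(x,y)·log₂P(x,y):
  X=0: 0.41249, 0.00000
  X=1: 0.00000, 0.52944
  X=2: 0.24511, 0.52944
  (cells with P = 0 contribute 0)
Sum of the 6 terms: H(X,Y) = 1.7165 bits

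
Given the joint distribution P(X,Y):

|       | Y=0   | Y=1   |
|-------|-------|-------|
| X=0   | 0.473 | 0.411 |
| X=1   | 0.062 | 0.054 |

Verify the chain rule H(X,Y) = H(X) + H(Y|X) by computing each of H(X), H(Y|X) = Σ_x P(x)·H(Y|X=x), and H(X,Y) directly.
H(X) = 0.5178 bits, H(Y|X) = 0.9965 bits, H(X,Y) = 1.5142 bits

Marginal of X (row sums):
  P(X=0) = 0.473 + 0.411 = 0.884
  P(X=1) = 0.062 + 0.054 = 0.116
H(X) = -[0.884·log₂(0.884) + 0.116·log₂(0.116)]
  = 0.15725 + 0.36051 = 0.5178 bits

H(Y|X) = Σ_x P(x)·H(Y|X=x):
  X=0: P(X=0) = 0.884, P(Y|X=0) = (473/884, 411/884) → H(Y|X=0) = 0.99645
  X=1: P(X=1) = 0.116, P(Y|X=1) = (31/58, 27/58) → H(Y|X=1) = 0.99657
H(Y|X) = 0.884·0.99645 + 0.116·0.99657 = 0.9965 bits

H(X,Y) = -Σ_{x,y} P(x,y) log₂ P(x,y). Per-cell terms -P(x,y)·log₂P(x,y):
  X=0: 0.51088, 0.52723
  X=1: 0.24872, 0.22739
Sum of the 4 terms: H(X,Y) = 1.5142 bits

Chain rule check:
  H(X) + H(Y|X) = 0.5178 + 0.9965 = 1.5143 bits
  H(X,Y) = 1.5142 bits
✓ Chain rule verified (Δ = 0.0001 is 4-dp rounding noise: each of the three values was rounded independently).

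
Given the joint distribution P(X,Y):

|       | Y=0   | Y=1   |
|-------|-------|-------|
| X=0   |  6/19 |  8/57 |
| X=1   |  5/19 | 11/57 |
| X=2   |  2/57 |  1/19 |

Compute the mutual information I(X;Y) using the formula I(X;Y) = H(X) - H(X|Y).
0.0225 bits

I(X;Y) = H(X) - H(X|Y)

Marginal of X (row sums):
  P(X=0) = 6/19 + 8/57 = 26/57
  P(X=1) = 5/19 + 11/57 = 26/57
  P(X=2) = 2/57 + 1/19 = 5/57
H(X) = -[(26/57)·log₂(26/57) + (26/57)·log₂(26/57) + (5/57)·log₂(5/57)]
  = 0.516556 + 0.516556 + 0.307979 = 1.34109 bits

Marginal of Y (column sums):
  P(Y=0) = 6/19 + 5/19 + 2/57 = 35/57
  P(Y=1) = 8/57 + 11/57 + 1/19 = 22/57
H(X|Y) = Σ_y P(y)·H(X|Y=y):
  Y=0: P(Y=0) = 35/57, P(X|Y=0) = (18/35, 3/7, 2/35) → H(X|Y=0) = 1.253226
  Y=1: P(Y=1) = 22/57, P(X|Y=1) = (4/11, 1/2, 3/22) → H(X|Y=1) = 1.422675
H(X|Y) = (35/57)·1.253226 + (22/57)·1.422675 = 1.31863 bits

I(X;Y) = H(X) - H(X|Y) = 1.34109 - 1.31863 = 0.0225 bits

Cross-check via I(X;Y) = H(X) + H(Y) - H(X,Y): computing H(Y) from the column sums and H(X,Y) from the 6 cells in the same way gives H(Y) = 0.96215 bits and H(X,Y) = 2.28077 bits, so
I(X;Y) = 1.34109 + 0.96215 - 2.28077 = 0.0225 bits ✓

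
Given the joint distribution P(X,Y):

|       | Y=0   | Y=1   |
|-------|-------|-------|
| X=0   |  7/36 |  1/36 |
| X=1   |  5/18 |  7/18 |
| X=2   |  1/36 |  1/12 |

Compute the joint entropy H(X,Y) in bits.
2.0886 bits

H(X,Y) = -Σ_{x,y} P(x,y) log₂ P(x,y). Per-cell terms -P(x,y)·log₂P(x,y):
  X=0: 0.45939, 0.14361
  X=1: 0.51333, 0.52989
  X=2: 0.14361, 0.29875
Sum of the 6 terms: H(X,Y) = 2.0886 bits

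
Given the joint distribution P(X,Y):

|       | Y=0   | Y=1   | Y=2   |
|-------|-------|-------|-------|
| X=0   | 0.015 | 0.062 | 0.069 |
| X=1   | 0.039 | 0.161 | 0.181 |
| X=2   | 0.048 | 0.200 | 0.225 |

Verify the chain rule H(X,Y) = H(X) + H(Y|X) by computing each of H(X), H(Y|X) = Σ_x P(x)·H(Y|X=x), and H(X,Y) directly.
H(X) = 1.4466 bits, H(Y|X) = 1.3711 bits, H(X,Y) = 2.8177 bits

Marginal of X (row sums):
  P(X=0) = 0.015 + 0.062 + 0.069 = 0.146
  P(X=1) = 0.039 + 0.161 + 0.181 = 0.381
  P(X=2) = 0.048 + 0.200 + 0.225 = 0.473
H(X) = -[0.146·log₂(0.146) + 0.381·log₂(0.381) + 0.473·log₂(0.473)]
  = 0.4053 + 0.5304 + 0.5109 = 1.4466 bits

H(Y|X) = Σ_x P(x)·H(Y|X=x):
  X=0: P(X=0) = 0.146, P(Y|X=0) = (15/146, 31/73, 69/146) → H(Y|X=0) = 1.3730
  X=1: P(X=1) = 0.381, P(Y|X=1) = (13/127, 161/381, 181/381) → H(Y|X=1) = 1.3719
  X=2: P(X=2) = 0.473, P(Y|X=2) = (48/473, 200/473, 225/473) → H(Y|X=2) = 1.3699
H(Y|X) = 0.146·1.3730 + 0.381·1.3719 + 0.473·1.3699 = 1.3711 bits

H(X,Y) = -Σ_{x,y} P(x,y) log₂ P(x,y). Per-cell terms -P(x,y)·log₂P(x,y):
  X=0: 0.0909, 0.2487, 0.2662
  X=1: 0.1825, 0.4242, 0.4463
  X=2: 0.2103, 0.4644, 0.4842
Sum of the 9 terms: H(X,Y) = 2.8177 bits

Chain rule check:
  H(X) + H(Y|X) = 1.4466 + 1.3711 = 2.8177 bits
  H(X,Y) = 2.8177 bits
✓ Chain rule verified.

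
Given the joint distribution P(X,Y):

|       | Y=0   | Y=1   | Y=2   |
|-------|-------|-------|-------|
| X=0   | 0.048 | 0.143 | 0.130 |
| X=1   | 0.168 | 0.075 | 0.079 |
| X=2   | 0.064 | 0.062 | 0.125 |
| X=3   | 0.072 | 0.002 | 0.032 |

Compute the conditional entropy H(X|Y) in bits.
1.7478 bits

H(X|Y) = H(X,Y) - H(Y)

H(X,Y) = -Σ_{x,y} P(x,y) log₂ P(x,y). Per-cell terms -P(x,y)·log₂P(x,y):
  X=0: 0.2102794, 0.4012456, 0.3826441
  X=1: 0.4323424, 0.2802724, 0.2892983
  X=2: 0.2538102, 0.2487185, 0.3750000
  X=3: 0.2733019, 0.0179316, 0.1589051
Sum of the 12 terms: H(X,Y) = 3.3237495 bits

Marginal of Y (column sums):
  P(Y=0) = 0.048 + 0.168 + 0.064 + 0.072 = 0.352
  P(Y=1) = 0.143 + 0.075 + 0.062 + 0.002 = 0.282
  P(Y=2) = 0.130 + 0.079 + 0.125 + 0.032 = 0.366
H(Y) = -[0.352·log₂(0.352) + 0.282·log₂(0.282) + 0.366·log₂(0.366)]
  = 0.5302361 + 0.5149977 + 0.5307309 = 1.5759647 bits

H(X|Y) = H(X,Y) - H(Y) = 3.3237495 - 1.5759647 = 1.7478 bits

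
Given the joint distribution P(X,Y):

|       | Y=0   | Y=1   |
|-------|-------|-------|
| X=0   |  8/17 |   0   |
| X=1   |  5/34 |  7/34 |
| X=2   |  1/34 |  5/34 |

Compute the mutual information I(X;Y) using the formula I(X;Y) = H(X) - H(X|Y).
0.4761 bits

I(X;Y) = H(X) - H(X|Y)

Marginal of X (row sums):
  P(X=0) = 8/17 + 0 = 8/17
  P(X=1) = 5/34 + 7/34 = 6/17
  P(X=2) = 1/34 + 5/34 = 3/17
H(X) = -[(8/17)·log₂(8/17) + (6/17)·log₂(6/17) + (3/17)·log₂(3/17)]
  = 0.51175 + 0.53029 + 0.44162 = 1.48366 bits

Marginal of Y (column sums):
  P(Y=0) = 8/17 + 5/34 + 1/34 = 11/17
  P(Y=1) = 0 + 7/34 + 5/34 = 6/17
H(X|Y) = Σ_y P(y)·H(X|Y=y):
  Y=0: P(Y=0) = 11/17, P(X|Y=0) = (8/11, 5/22, 1/22) → H(X|Y=0) = 1.02263
  Y=1: P(Y=1) = 6/17, P(X|Y=1) = (0, 7/12, 5/12) → H(X|Y=1) = 0.97987
H(X|Y) = (11/17)·1.02263 + (6/17)·0.97987 = 1.00754 bits

I(X;Y) = H(X) - H(X|Y) = 1.48366 - 1.00754 = 0.4761 bits

Cross-check via I(X;Y) = H(X) + H(Y) - H(X,Y): computing H(Y) from the column sums and H(X,Y) from the 6 cells in the same way gives H(Y) = 0.93667 bits and H(X,Y) = 1.94421 bits, so
I(X;Y) = 1.48366 + 0.93667 - 1.94421 = 0.4761 bits ✓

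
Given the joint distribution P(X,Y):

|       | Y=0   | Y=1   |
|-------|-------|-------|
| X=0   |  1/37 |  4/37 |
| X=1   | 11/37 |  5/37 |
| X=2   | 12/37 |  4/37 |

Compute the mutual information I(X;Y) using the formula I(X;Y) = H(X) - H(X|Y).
0.0994 bits

I(X;Y) = H(X) - H(X|Y)

Marginal of X (row sums):
  P(X=0) = 1/37 + 4/37 = 5/37
  P(X=1) = 11/37 + 5/37 = 16/37
  P(X=2) = 12/37 + 4/37 = 16/37
H(X) = -[(5/37)·log₂(5/37) + (16/37)·log₂(16/37) + (16/37)·log₂(16/37)]
  = 0.3902 + 0.5230 + 0.5230 = 1.4362 bits

Marginal of Y (column sums):
  P(Y=0) = 1/37 + 11/37 + 12/37 = 24/37
  P(Y=1) = 4/37 + 5/37 + 4/37 = 13/37
H(X|Y) = Σ_y P(y)·H(X|Y=y):
  Y=0: P(Y=0) = 24/37, P(X|Y=0) = (1/24, 11/24, 1/2) → H(X|Y=0) = 1.2069
  Y=1: P(Y=1) = 13/37, P(X|Y=1) = (4/13, 5/13, 4/13) → H(X|Y=1) = 1.5766
H(X|Y) = (24/37)·1.2069 + (13/37)·1.5766 = 1.3368 bits

I(X;Y) = H(X) - H(X|Y) = 1.4362 - 1.3368 = 0.0994 bits

Cross-check via I(X;Y) = H(X) + H(Y) - H(X,Y): computing H(Y) from the column sums and H(X,Y) from the 6 cells in the same way gives H(Y) = 0.9353 bits and H(X,Y) = 2.2721 bits, so
I(X;Y) = 1.4362 + 0.9353 - 2.2721 = 0.0994 bits ✓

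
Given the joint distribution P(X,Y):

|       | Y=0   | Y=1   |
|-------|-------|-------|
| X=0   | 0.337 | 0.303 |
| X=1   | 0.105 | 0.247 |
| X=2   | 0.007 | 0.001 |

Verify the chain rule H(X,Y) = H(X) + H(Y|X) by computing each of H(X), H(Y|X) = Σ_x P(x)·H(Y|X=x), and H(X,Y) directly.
H(X) = 0.9980 bits, H(Y|X) = 0.9525 bits, H(X,Y) = 1.9506 bits

Marginal of X (row sums):
  P(X=0) = 0.337 + 0.303 = 0.640
  P(X=1) = 0.105 + 0.247 = 0.352
  P(X=2) = 0.007 + 0.001 = 0.008
H(X) = -[0.640·log₂(0.640) + 0.352·log₂(0.352) + 0.008·log₂(0.008)]
  = 0.4121 + 0.5302 + 0.0557 = 0.9980 bits

H(Y|X) = Σ_x P(x)·H(Y|X=x):
  X=0: P(X=0) = 0.640, P(Y|X=0) = (337/640, 303/640) → H(Y|X=0) = 0.9980
  X=1: P(X=1) = 0.352, P(Y|X=1) = (105/352, 247/352) → H(Y|X=1) = 0.8792
  X=2: P(X=2) = 0.008, P(Y|X=2) = (7/8, 1/8) → H(Y|X=2) = 0.5436
H(Y|X) = 0.640·0.9980 + 0.352·0.8792 + 0.008·0.5436 = 0.9525 bits

H(X,Y) = -Σ_{x,y} P(x,y) log₂ P(x,y). Per-cell terms -P(x,y)·log₂P(x,y):
  X=0: 0.5288, 0.5220
  X=1: 0.3414, 0.4983
  X=2: 0.0501, 0.0100
Sum of the 6 terms: H(X,Y) = 1.9506 bits

Chain rule check:
  H(X) + H(Y|X) = 0.9980 + 0.9525 = 1.9505 bits
  H(X,Y) = 1.9506 bits
✓ Chain rule verified (Δ = 0.0001 is 4-dp rounding noise: each of the three values was rounded independently).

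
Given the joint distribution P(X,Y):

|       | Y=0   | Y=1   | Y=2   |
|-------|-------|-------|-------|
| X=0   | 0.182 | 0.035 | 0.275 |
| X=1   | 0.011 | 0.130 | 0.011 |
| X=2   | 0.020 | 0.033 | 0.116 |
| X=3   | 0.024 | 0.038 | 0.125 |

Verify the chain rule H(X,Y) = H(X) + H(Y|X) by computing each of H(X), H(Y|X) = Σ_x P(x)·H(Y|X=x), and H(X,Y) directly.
H(X) = 1.8024 bits, H(Y|X) = 1.1714 bits, H(X,Y) = 2.9738 bits

Marginal of X (row sums):
  P(X=0) = 0.182 + 0.035 + 0.275 = 0.492
  P(X=1) = 0.011 + 0.130 + 0.011 = 0.152
  P(X=2) = 0.020 + 0.033 + 0.116 = 0.169
  P(X=3) = 0.024 + 0.038 + 0.125 = 0.187
H(X) = -[0.492·log₂(0.492) + 0.152·log₂(0.152) + 0.169·log₂(0.169) + 0.187·log₂(0.187)]
  = 0.50345 + 0.41311 + 0.43347 + 0.45233 = 1.8024 bits

H(Y|X) = Σ_x P(x)·H(Y|X=x):
  X=0: P(X=0) = 0.492, P(Y|X=0) = (91/246, 35/492, 275/492) → H(Y|X=0) = 1.27108
  X=1: P(X=1) = 0.152, P(Y|X=1) = (11/152, 65/76, 11/152) → H(Y|X=1) = 0.74125
  X=2: P(X=2) = 0.169, P(Y|X=2) = (20/169, 33/169, 116/169) → H(Y|X=2) = 1.19716
  X=3: P(X=3) = 0.187, P(Y|X=3) = (24/187, 38/187, 125/187) → H(Y|X=3) = 1.23575
H(Y|X) = 0.492·1.27108 + 0.152·0.74125 + 0.169·1.19716 + 0.187·1.23575 = 1.1714 bits

H(X,Y) = -Σ_{x,y} P(x,y) log₂ P(x,y). Per-cell terms -P(x,y)·log₂P(x,y):
  X=0: 0.44735, 0.16928, 0.51219
  X=1: 0.07157, 0.38264, 0.07157
  X=2: 0.11288, 0.16241, 0.36051
  X=3: 0.12914, 0.17928, 0.37500
Sum of the 12 terms: H(X,Y) = 2.9738 bits

Chain rule check:
  H(X) + H(Y|X) = 1.8024 + 1.1714 = 2.9738 bits
  H(X,Y) = 2.9738 bits
✓ Chain rule verified.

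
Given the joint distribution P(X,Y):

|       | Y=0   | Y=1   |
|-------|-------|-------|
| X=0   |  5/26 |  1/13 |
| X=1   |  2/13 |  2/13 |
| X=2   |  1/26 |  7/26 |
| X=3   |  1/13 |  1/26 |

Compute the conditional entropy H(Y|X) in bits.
0.8133 bits

H(Y|X) = H(X,Y) - H(X)

H(X,Y) = -Σ_{x,y} P(x,y) log₂ P(x,y). Per-cell terms -P(x,y)·log₂P(x,y):
  X=0: 0.4574, 0.2846
  X=1: 0.4155, 0.4155
  X=2: 0.1808, 0.5097
  X=3: 0.2846, 0.1808
Sum of the 8 terms: H(X,Y) = 2.7289 bits

Marginal of X (row sums):
  P(X=0) = 5/26 + 1/13 = 7/26
  P(X=1) = 2/13 + 2/13 = 4/13
  P(X=2) = 1/26 + 7/26 = 4/13
  P(X=3) = 1/13 + 1/26 = 3/26
H(X) = -[(7/26)·log₂(7/26) + (4/13)·log₂(4/13) + (4/13)·log₂(4/13) + (3/26)·log₂(3/26)]
  = 0.5097 + 0.5232 + 0.5232 + 0.3595 = 1.9156 bits

H(Y|X) = H(X,Y) - H(X) = 2.7289 - 1.9156 = 0.8133 bits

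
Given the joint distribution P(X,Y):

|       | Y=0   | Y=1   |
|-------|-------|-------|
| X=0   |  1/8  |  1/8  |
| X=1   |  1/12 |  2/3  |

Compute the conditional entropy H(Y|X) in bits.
0.6274 bits

H(Y|X) = H(X,Y) - H(X)

H(X,Y) = -Σ_{x,y} P(x,y) log₂ P(x,y). Per-cell terms -P(x,y)·log₂P(x,y):
  X=0: 0.3750, 0.3750
  X=1: 0.2987, 0.3900
Sum of the 4 terms: H(X,Y) = 1.4387 bits

Marginal of X (row sums):
  P(X=0) = 1/8 + 1/8 = 1/4
  P(X=1) = 1/12 + 2/3 = 3/4
H(X) = -[(1/4)·log₂(1/4) + (3/4)·log₂(3/4)]
  = 0.5000 + 0.3113 = 0.8113 bits

H(Y|X) = H(X,Y) - H(X) = 1.4387 - 0.8113 = 0.6274 bits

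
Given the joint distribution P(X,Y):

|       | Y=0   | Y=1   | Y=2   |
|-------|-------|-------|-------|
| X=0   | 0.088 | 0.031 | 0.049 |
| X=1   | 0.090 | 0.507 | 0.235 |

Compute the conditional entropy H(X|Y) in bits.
0.5375 bits

H(X|Y) = H(X,Y) - H(Y)

H(X,Y) = -Σ_{x,y} P(x,y) log₂ P(x,y). Per-cell terms -P(x,y)·log₂P(x,y):
  X=0: 0.30856, 0.15536, 0.21320
  X=1: 0.31265, 0.49683, 0.49098
Sum of the 6 terms: H(X,Y) = 1.9776 bits

Marginal of Y (column sums):
  P(Y=0) = 0.088 + 0.090 = 0.178
  P(Y=1) = 0.031 + 0.507 = 0.538
  P(Y=2) = 0.049 + 0.235 = 0.284
H(Y) = -[0.178·log₂(0.178) + 0.538·log₂(0.538) + 0.284·log₂(0.284)]
  = 0.44323 + 0.48115 + 0.51575 = 1.4401 bits

H(X|Y) = H(X,Y) - H(Y) = 1.9776 - 1.4401 = 0.5375 bits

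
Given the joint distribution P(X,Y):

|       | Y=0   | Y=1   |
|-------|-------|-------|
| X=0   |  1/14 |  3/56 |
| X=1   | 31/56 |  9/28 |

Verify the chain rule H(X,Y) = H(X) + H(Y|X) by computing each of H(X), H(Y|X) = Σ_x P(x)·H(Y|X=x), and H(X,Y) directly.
H(X) = 0.5436 bits, H(Y|X) = 0.9532 bits, H(X,Y) = 1.4968 bits

Marginal of X (row sums):
  P(X=0) = 1/14 + 3/56 = 1/8
  P(X=1) = 31/56 + 9/28 = 7/8
H(X) = -[(1/8)·log₂(1/8) + (7/8)·log₂(7/8)]
  = 0.3750 + 0.1686 = 0.5436 bits

H(Y|X) = Σ_x P(x)·H(Y|X=x):
  X=0: P(X=0) = 1/8, P(Y|X=0) = (4/7, 3/7) → H(Y|X=0) = 0.9852
  X=1: P(X=1) = 7/8, P(Y|X=1) = (31/49, 18/49) → H(Y|X=1) = 0.9486
H(Y|X) = (1/8)·0.9852 + (7/8)·0.9486 = 0.9532 bits

H(X,Y) = -Σ_{x,y} P(x,y) log₂ P(x,y). Per-cell terms -P(x,y)·log₂P(x,y):
  X=0: 0.2720, 0.2262
  X=1: 0.4723, 0.5263
Sum of the 4 terms: H(X,Y) = 1.4968 bits

Chain rule check:
  H(X) + H(Y|X) = 0.5436 + 0.9532 = 1.4968 bits
  H(X,Y) = 1.4968 bits
✓ Chain rule verified.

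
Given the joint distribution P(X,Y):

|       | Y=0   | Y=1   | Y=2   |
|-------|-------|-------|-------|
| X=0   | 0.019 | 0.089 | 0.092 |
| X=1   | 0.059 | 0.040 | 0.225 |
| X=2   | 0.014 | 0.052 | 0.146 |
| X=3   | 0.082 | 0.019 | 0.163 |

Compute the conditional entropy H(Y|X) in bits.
1.2183 bits

H(Y|X) = H(X,Y) - H(X)

H(X,Y) = -Σ_{x,y} P(x,y) log₂ P(x,y). Per-cell terms -P(x,y)·log₂P(x,y):
  X=0: 0.10864, 0.31061, 0.31668
  X=1: 0.24091, 0.18575, 0.48420
  X=2: 0.08622, 0.22180, 0.40529
  X=3: 0.29588, 0.10864, 0.42658
Sum of the 12 terms: H(X,Y) = 3.1912 bits

Marginal of X (row sums):
  P(X=0) = 0.019 + 0.089 + 0.092 = 0.200
  P(X=1) = 0.059 + 0.040 + 0.225 = 0.324
  P(X=2) = 0.014 + 0.052 + 0.146 = 0.212
  P(X=3) = 0.082 + 0.019 + 0.163 = 0.264
H(X) = -[0.200·log₂(0.200) + 0.324·log₂(0.324) + 0.212·log₂(0.212) + 0.264·log₂(0.264)]
  = 0.46439 + 0.52680 + 0.47443 + 0.50725 = 1.9729 bits

H(Y|X) = H(X,Y) - H(X) = 3.1912 - 1.9729 = 1.2183 bits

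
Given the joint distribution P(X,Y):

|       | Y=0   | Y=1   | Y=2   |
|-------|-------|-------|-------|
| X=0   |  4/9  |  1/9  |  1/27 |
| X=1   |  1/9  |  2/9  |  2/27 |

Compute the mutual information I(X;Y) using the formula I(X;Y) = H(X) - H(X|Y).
0.1659 bits

I(X;Y) = H(X) - H(X|Y)

Marginal of X (row sums):
  P(X=0) = 4/9 + 1/9 + 1/27 = 16/27
  P(X=1) = 1/9 + 2/9 + 2/27 = 11/27
H(X) = -[(16/27)·log₂(16/27) + (11/27)·log₂(11/27)]
  = 0.4473 + 0.5278 = 0.9751 bits

Marginal of Y (column sums):
  P(Y=0) = 4/9 + 1/9 = 5/9
  P(Y=1) = 1/9 + 2/9 = 1/3
  P(Y=2) = 1/27 + 2/27 = 1/9
H(X|Y) = Σ_y P(y)·H(X|Y=y):
  Y=0: P(Y=0) = 5/9, P(X|Y=0) = (4/5, 1/5) → H(X|Y=0) = 0.7219
  Y=1: P(Y=1) = 1/3, P(X|Y=1) = (1/3, 2/3) → H(X|Y=1) = 0.9183
  Y=2: P(Y=2) = 1/9, P(X|Y=2) = (1/3, 2/3) → H(X|Y=2) = 0.9183
H(X|Y) = (5/9)·0.7219 + (1/3)·0.9183 + (1/9)·0.9183 = 0.8092 bits

I(X;Y) = H(X) - H(X|Y) = 0.9751 - 0.8092 = 0.1659 bits

Cross-check via I(X;Y) = H(X) + H(Y) - H(X,Y): computing H(Y) from the column sums and H(X,Y) from the 6 cells in the same way gives H(Y) = 1.3516 bits and H(X,Y) = 2.1608 bits, so
I(X;Y) = 0.9751 + 1.3516 - 2.1608 = 0.1659 bits ✓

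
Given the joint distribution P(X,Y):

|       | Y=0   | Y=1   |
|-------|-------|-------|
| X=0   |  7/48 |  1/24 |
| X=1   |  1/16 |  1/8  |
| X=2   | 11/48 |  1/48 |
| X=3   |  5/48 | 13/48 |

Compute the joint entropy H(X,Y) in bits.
2.6749 bits

H(X,Y) = -Σ_{x,y} P(x,y) log₂ P(x,y). Per-cell terms -P(x,y)·log₂P(x,y):
  X=0: 0.4051, 0.1910
  X=1: 0.2500, 0.3750
  X=2: 0.4871, 0.1164
  X=3: 0.3399, 0.5104
Sum of the 8 terms: H(X,Y) = 2.6749 bits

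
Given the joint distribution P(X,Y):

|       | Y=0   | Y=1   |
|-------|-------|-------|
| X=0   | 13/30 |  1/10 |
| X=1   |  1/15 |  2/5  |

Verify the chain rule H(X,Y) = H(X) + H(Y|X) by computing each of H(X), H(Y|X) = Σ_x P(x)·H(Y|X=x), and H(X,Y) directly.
H(X) = 0.9968 bits, H(Y|X) = 0.6474 bits, H(X,Y) = 1.6442 bits

Marginal of X (row sums):
  P(X=0) = 13/30 + 1/10 = 8/15
  P(X=1) = 1/15 + 2/5 = 7/15
H(X) = -[(8/15)·log₂(8/15) + (7/15)·log₂(7/15)]
  = 0.48367 + 0.51312 = 0.9968 bits

H(Y|X) = Σ_x P(x)·H(Y|X=x):
  X=0: P(X=0) = 8/15, P(Y|X=0) = (13/16, 3/16) → H(Y|X=0) = 0.69621
  X=1: P(X=1) = 7/15, P(Y|X=1) = (1/7, 6/7) → H(Y|X=1) = 0.59167
H(Y|X) = (8/15)·0.69621 + (7/15)·0.59167 = 0.6474 bits

H(X,Y) = -Σ_{x,y} P(x,y) log₂ P(x,y). Per-cell terms -P(x,y)·log₂P(x,y):
  X=0: 0.52280, 0.33219
  X=1: 0.26046, 0.52877
Sum of the 4 terms: H(X,Y) = 1.6442 bits

Chain rule check:
  H(X) + H(Y|X) = 0.9968 + 0.6474 = 1.6442 bits
  H(X,Y) = 1.6442 bits
✓ Chain rule verified.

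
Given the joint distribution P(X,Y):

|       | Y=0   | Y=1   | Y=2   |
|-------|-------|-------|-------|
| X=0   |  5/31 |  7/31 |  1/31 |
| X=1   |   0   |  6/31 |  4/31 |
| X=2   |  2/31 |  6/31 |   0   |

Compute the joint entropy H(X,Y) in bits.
2.6226 bits

H(X,Y) = -Σ_{x,y} P(x,y) log₂ P(x,y). Per-cell terms -P(x,y)·log₂P(x,y):
  X=0: 0.42456, 0.48477, 0.15981
  X=1: 0.00000, 0.45856, 0.38119
  X=2: 0.25511, 0.45856, 0.00000
  (cells with P = 0 contribute 0)
Sum of the 9 terms: H(X,Y) = 2.6226 bits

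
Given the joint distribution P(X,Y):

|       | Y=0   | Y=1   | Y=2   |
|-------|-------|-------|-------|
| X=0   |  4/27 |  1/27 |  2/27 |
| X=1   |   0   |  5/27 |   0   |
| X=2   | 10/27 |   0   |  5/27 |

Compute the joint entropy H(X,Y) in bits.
2.2942 bits

H(X,Y) = -Σ_{x,y} P(x,y) log₂ P(x,y). Per-cell terms -P(x,y)·log₂P(x,y):
  X=0: 0.40813, 0.17611, 0.27814
  X=1: 0.00000, 0.45055, 0.00000
  X=2: 0.53073, 0.00000, 0.45055
  (cells with P = 0 contribute 0)
Sum of the 9 terms: H(X,Y) = 2.2942 bits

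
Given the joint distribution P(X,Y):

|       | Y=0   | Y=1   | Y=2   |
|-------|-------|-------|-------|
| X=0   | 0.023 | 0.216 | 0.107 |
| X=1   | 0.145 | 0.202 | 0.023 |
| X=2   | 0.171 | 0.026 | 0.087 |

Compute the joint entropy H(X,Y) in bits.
2.8221 bits

H(X,Y) = -Σ_{x,y} P(x,y) log₂ P(x,y). Per-cell terms -P(x,y)·log₂P(x,y):
  X=0: 0.12517, 0.47755, 0.34500
  X=1: 0.40395, 0.46613, 0.12517
  X=2: 0.43570, 0.13690, 0.30649
Sum of the 9 terms: H(X,Y) = 2.8221 bits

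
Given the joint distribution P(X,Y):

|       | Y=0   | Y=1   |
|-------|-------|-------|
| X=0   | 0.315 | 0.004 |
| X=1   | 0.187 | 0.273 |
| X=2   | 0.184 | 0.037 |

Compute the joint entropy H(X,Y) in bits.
2.1459 bits

H(X,Y) = -Σ_{x,y} P(x,y) log₂ P(x,y). Per-cell terms -P(x,y)·log₂P(x,y):
  X=0: 0.5250, 0.0319
  X=1: 0.4523, 0.5113
  X=2: 0.4494, 0.1760
Sum of the 6 terms: H(X,Y) = 2.1459 bits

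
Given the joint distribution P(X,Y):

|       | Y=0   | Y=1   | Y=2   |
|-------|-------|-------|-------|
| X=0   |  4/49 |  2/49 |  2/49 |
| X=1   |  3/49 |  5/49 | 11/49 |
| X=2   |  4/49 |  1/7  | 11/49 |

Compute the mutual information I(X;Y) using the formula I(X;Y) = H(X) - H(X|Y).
0.0618 bits

I(X;Y) = H(X) - H(X|Y)

Marginal of X (row sums):
  P(X=0) = 4/49 + 2/49 + 2/49 = 8/49
  P(X=1) = 3/49 + 5/49 + 11/49 = 19/49
  P(X=2) = 4/49 + 1/7 + 11/49 = 22/49
H(X) = -[(8/49)·log₂(8/49) + (19/49)·log₂(19/49) + (22/49)·log₂(22/49)]
  = 0.426891 + 0.529977 + 0.518696 = 1.47556 bits

Marginal of Y (column sums):
  P(Y=0) = 4/49 + 3/49 + 4/49 = 11/49
  P(Y=1) = 2/49 + 5/49 + 1/7 = 2/7
  P(Y=2) = 2/49 + 11/49 + 11/49 = 24/49
H(X|Y) = Σ_y P(y)·H(X|Y=y):
  Y=0: P(Y=0) = 11/49, P(X|Y=0) = (4/11, 3/11, 4/11) → H(X|Y=0) = 1.572624
  Y=1: P(Y=1) = 2/7, P(X|Y=1) = (1/7, 5/14, 1/2) → H(X|Y=1) = 1.431560
  Y=2: P(Y=2) = 24/49, P(X|Y=2) = (1/12, 11/24, 11/24) → H(X|Y=2) = 1.330484
H(X|Y) = (11/49)·1.572624 + (2/7)·1.431560 + (24/49)·1.330484 = 1.41372 bits

I(X;Y) = H(X) - H(X|Y) = 1.47556 - 1.41372 = 0.0618 bits

Cross-check via I(X;Y) = H(X) + H(Y) - H(X,Y): computing H(Y) from the column sums and H(X,Y) from the 9 cells in the same way gives H(Y) = 1.50459 bits and H(X,Y) = 2.91831 bits, so
I(X;Y) = 1.47556 + 1.50459 - 2.91831 = 0.0618 bits ✓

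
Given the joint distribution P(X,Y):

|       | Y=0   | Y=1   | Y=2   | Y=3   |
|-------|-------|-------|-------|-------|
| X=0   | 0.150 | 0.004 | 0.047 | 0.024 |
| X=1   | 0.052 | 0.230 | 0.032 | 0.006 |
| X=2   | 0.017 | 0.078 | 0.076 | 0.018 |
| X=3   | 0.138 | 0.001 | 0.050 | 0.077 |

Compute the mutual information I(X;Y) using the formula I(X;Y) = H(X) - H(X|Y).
0.5008 bits

I(X;Y) = H(X) - H(X|Y)

Marginal of X (row sums):
  P(X=0) = 0.150 + 0.004 + 0.047 + 0.024 = 0.225
  P(X=1) = 0.052 + 0.230 + 0.032 + 0.006 = 0.320
  P(X=2) = 0.017 + 0.078 + 0.076 + 0.018 = 0.189
  P(X=3) = 0.138 + 0.001 + 0.050 + 0.077 = 0.266
H(X) = -[0.225·log₂(0.225) + 0.320·log₂(0.320) + 0.189·log₂(0.189) + 0.266·log₂(0.266)]
  = 0.4842 + 0.5260 + 0.4543 + 0.5082 = 1.9727 bits

Marginal of Y (column sums):
  P(Y=0) = 0.150 + 0.052 + 0.017 + 0.138 = 0.357
  P(Y=1) = 0.004 + 0.230 + 0.078 + 0.001 = 0.313
  P(Y=2) = 0.047 + 0.032 + 0.076 + 0.050 = 0.205
  P(Y=3) = 0.024 + 0.006 + 0.018 + 0.077 = 0.125
H(X|Y) = Σ_y P(y)·H(X|Y=y):
  Y=0: P(Y=0) = 0.357, P(X|Y=0) = (50/119, 52/357, 1/21, 46/119) → H(X|Y=0) = 1.6697
  Y=1: P(Y=1) = 0.313, P(X|Y=1) = (4/313, 230/313, 78/313, 1/313) → H(X|Y=1) = 0.9331
  Y=2: P(Y=2) = 0.205, P(X|Y=2) = (47/205, 32/205, 76/205, 10/41) → H(X|Y=2) = 1.9326
  Y=3: P(Y=3) = 0.125, P(X|Y=3) = (24/125, 6/125, 18/125, 77/125) → H(X|Y=3) = 1.5006
H(X|Y) = 0.357·1.6697 + 0.313·0.9331 + 0.205·1.9326 + 0.125·1.5006 = 1.4719 bits

I(X;Y) = H(X) - H(X|Y) = 1.9727 - 1.4719 = 0.5008 bits

Cross-check via I(X;Y) = H(X) + H(Y) - H(X,Y): computing H(Y) from the column sums and H(X,Y) from the 16 cells in the same way gives H(Y) = 1.8987 bits and H(X,Y) = 3.3706 bits, so
I(X;Y) = 1.9727 + 1.8987 - 3.3706 = 0.5008 bits ✓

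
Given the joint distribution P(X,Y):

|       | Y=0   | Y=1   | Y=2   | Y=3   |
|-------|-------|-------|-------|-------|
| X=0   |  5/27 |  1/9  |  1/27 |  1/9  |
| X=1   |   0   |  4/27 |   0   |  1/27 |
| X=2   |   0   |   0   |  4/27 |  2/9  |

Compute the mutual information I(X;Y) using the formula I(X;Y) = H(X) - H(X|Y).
0.6323 bits

I(X;Y) = H(X) - H(X|Y)

Marginal of X (row sums):
  P(X=0) = 5/27 + 1/9 + 1/27 + 1/9 = 4/9
  P(X=1) = 0 + 4/27 + 0 + 1/27 = 5/27
  P(X=2) = 0 + 0 + 4/27 + 2/9 = 10/27
H(X) = -[(4/9)·log₂(4/9) + (5/27)·log₂(5/27) + (10/27)·log₂(10/27)]
  = 0.519967 + 0.450548 + 0.530726 = 1.50124 bits

Marginal of Y (column sums):
  P(Y=0) = 5/27 + 0 + 0 = 5/27
  P(Y=1) = 1/9 + 4/27 + 0 = 7/27
  P(Y=2) = 1/27 + 0 + 4/27 = 5/27
  P(Y=3) = 1/9 + 1/27 + 2/9 = 10/27
H(X|Y) = Σ_y P(y)·H(X|Y=y):
  Y=0: P(Y=0) = 5/27, P(X|Y=0) = (1, 0, 0) → H(X|Y=0) = 0.000000
  Y=1: P(Y=1) = 7/27, P(X|Y=1) = (3/7, 4/7, 0) → H(X|Y=1) = 0.985228
  Y=2: P(Y=2) = 5/27, P(X|Y=2) = (1/5, 0, 4/5) → H(X|Y=2) = 0.721928
  Y=3: P(Y=3) = 10/27, P(X|Y=3) = (3/10, 1/10, 3/5) → H(X|Y=3) = 1.295462
H(X|Y) = (5/27)·0.000000 + (7/27)·0.985228 + (5/27)·0.721928 + (10/27)·1.295462 = 0.86892 bits

I(X;Y) = H(X) - H(X|Y) = 1.50124 - 0.86892 = 0.6323 bits

Cross-check via I(X;Y) = H(X) + H(Y) - H(X,Y): computing H(Y) from the column sums and H(X,Y) from the 12 cells in the same way gives H(Y) = 1.93674 bits and H(X,Y) = 2.80566 bits, so
I(X;Y) = 1.50124 + 1.93674 - 2.80566 = 0.6323 bits ✓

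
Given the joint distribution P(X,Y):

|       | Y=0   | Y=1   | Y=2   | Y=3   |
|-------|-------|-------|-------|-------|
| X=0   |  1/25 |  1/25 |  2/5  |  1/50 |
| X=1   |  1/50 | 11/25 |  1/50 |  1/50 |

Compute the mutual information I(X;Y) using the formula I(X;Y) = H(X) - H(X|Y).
0.5903 bits

I(X;Y) = H(X) - H(X|Y)

Marginal of X (row sums):
  P(X=0) = 1/25 + 1/25 + 2/5 + 1/50 = 1/2
  P(X=1) = 1/50 + 11/25 + 1/50 + 1/50 = 1/2
H(X) = -[(1/2)·log₂(1/2) + (1/2)·log₂(1/2)]
  = 0.5000 + 0.5000 = 1.0000 bits

Marginal of Y (column sums):
  P(Y=0) = 1/25 + 1/50 = 3/50
  P(Y=1) = 1/25 + 11/25 = 12/25
  P(Y=2) = 2/5 + 1/50 = 21/50
  P(Y=3) = 1/50 + 1/50 = 1/25
H(X|Y) = Σ_y P(y)·H(X|Y=y):
  Y=0: P(Y=0) = 3/50, P(X|Y=0) = (2/3, 1/3) → H(X|Y=0) = 0.9183
  Y=1: P(Y=1) = 12/25, P(X|Y=1) = (1/12, 11/12) → H(X|Y=1) = 0.4138
  Y=2: P(Y=2) = 21/50, P(X|Y=2) = (20/21, 1/21) → H(X|Y=2) = 0.2762
  Y=3: P(Y=3) = 1/25, P(X|Y=3) = (1/2, 1/2) → H(X|Y=3) = 1.0000
H(X|Y) = (3/50)·0.9183 + (12/25)·0.4138 + (21/50)·0.2762 + (1/25)·1.0000 = 0.4097 bits

I(X;Y) = H(X) - H(X|Y) = 1.0000 - 0.4097 = 0.5903 bits

Cross-check via I(X;Y) = H(X) + H(Y) - H(X,Y): computing H(Y) from the column sums and H(X,Y) from the 8 cells in the same way gives H(Y) = 1.4632 bits and H(X,Y) = 1.8729 bits, so
I(X;Y) = 1.0000 + 1.4632 - 1.8729 = 0.5903 bits ✓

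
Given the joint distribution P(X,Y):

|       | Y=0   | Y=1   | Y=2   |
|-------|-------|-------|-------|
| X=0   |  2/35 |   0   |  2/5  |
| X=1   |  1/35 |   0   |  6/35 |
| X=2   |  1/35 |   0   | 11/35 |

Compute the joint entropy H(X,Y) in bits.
2.0188 bits

H(X,Y) = -Σ_{x,y} P(x,y) log₂ P(x,y). Per-cell terms -P(x,y)·log₂P(x,y):
  X=0: 0.23596, 0.00000, 0.52877
  X=1: 0.14655, 0.00000, 0.43617
  X=2: 0.14655, 0.00000, 0.52481
  (cells with P = 0 contribute 0)
Sum of the 9 terms: H(X,Y) = 2.0188 bits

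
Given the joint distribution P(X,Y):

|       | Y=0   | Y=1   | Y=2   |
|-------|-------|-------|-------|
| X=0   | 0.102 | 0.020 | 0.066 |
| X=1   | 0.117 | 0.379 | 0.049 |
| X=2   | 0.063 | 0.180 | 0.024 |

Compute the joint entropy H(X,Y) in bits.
2.6392 bits

H(X,Y) = -Σ_{x,y} P(x,y) log₂ P(x,y). Per-cell terms -P(x,y)·log₂P(x,y):
  X=0: 0.3359, 0.1129, 0.2588
  X=1: 0.3622, 0.5305, 0.2132
  X=2: 0.2513, 0.4453, 0.1291
Sum of the 9 terms: H(X,Y) = 2.6392 bits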